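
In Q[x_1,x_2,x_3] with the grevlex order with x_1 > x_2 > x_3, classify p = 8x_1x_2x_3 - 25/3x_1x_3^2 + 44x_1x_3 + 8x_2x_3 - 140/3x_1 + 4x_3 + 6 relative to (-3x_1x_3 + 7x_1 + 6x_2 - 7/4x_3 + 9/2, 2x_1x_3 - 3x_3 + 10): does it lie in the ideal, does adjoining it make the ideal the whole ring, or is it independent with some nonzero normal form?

8x_1x_2x_3 - 25/3x_1x_3^2 + 44x_1x_3 + 8x_2x_3 - 140/3x_1 + 4x_3 + 6 is independent of I; its normal form modulo I is 25/3x_3^2 - 30x_3 + 98/3.

First compute the reduced Gröbner basis of I by Buchberger's algorithm.
f_1 = -3x_1x_3 + 7x_1 + 6x_2 - 7/4x_3 + 9/2, LT = x_1x_3.
f_2 = 2x_1x_3 - 3x_3 + 10, LT = x_1x_3.

S(f_1,f_2): lcm = x_1x_3. S = -7/3x_1 - 2x_2 + 25/12x_3 - 13/2.
  reduce S modulo (f_1, f_2):
  remainder -7/3x_1 - 2x_2 + 25/12x_3 - 13/2 ≠ 0; add h_3 = -7/3x_1 - 2x_2 + 25/12x_3 - 13/2 to the basis.

S(f_1,h_3): lcm = x_1x_3. S = -6/7x_2x_3 + 25/28x_3^2 - 7/3x_1 - 2x_2 - 185/84x_3 - 3/2.
  reduce S modulo (f_1, f_2, h_3):
  remainder -6/7x_2x_3 + 25/28x_3^2 - 30/7x_3 + 5 ≠ 0; add h_4 = -6/7x_2x_3 + 25/28x_3^2 - 30/7x_3 + 5 to the basis.

The other S-polynomials (S(f_2,h_3), S(f_1,h_4), S(f_2,h_4), S(h_3,h_4)) all reduce to 0 modulo the current basis, so we have a Gröbner basis.
Inter-reduce: drop elements whose leading term is divisible by another's, tail-reduce, and make monic.
Reduced Gröbner basis: {x_2x_3 - 25/24x_3^2 + 5x_3 - 35/6, x_1 + 6/7x_2 - 25/28x_3 + 39/14}.
Label its elements g_1 = x_2x_3 - 25/24x_3^2 + 5x_3 - 35/6, g_2 = x_1 + 6/7x_2 - 25/28x_3 + 39/14.

Reduce p = 8x_1x_2x_3 - 25/3x_1x_3^2 + 44x_1x_3 + 8x_2x_3 - 140/3x_1 + 4x_3 + 6 modulo G:
  leading term x_1x_2x_3: subtract (8x_1)·g_1 from 8x_1x_2x_3 - 25/3x_1x_3^2 + 44x_1x_3 + 8x_2x_3 - 140/3x_1 + 4x_3 + 6 → 4x_1x_3 + 8x_2x_3 + 4x_3 + 6
  leading term x_1x_3: subtract (4x_3)·g_2 from 4x_1x_3 + 8x_2x_3 + 4x_3 + 6 → 32/7x_2x_3 + 25/7x_3^2 - 50/7x_3 + 6
  leading term x_2x_3: subtract (32/7)·g_1 from 32/7x_2x_3 + 25/7x_3^2 - 50/7x_3 + 6 → 25/3x_3^2 - 30x_3 + 98/3
  leading term x_3^2: no divisor's leading term divides it; move 25/3x_3^2 to the remainder.
  leading term x_3: no divisor's leading term divides it; move -30x_3 to the remainder.
  leading term 1: no divisor's leading term divides it; move 98/3 to the remainder.
  normal form = 25/3x_3^2 - 30x_3 + 98/3.
The normal form is nonzero, so p ∉ I. Since p minus its normal form lies in I, I + (p) = I + (r) where r = 25/3x_3^2 - 30x_3 + 98/3; decide whether this ideal is the whole ring.
Run Buchberger on G together with r (pairs among the g_i already reduce to 0 since G is a Gröbner basis):
g_1 = x_2x_3 - 25/24x_3^2 + 5x_3 - 35/6, LT = x_2x_3.
g_2 = x_1 + 6/7x_2 - 25/28x_3 + 39/14, LT = x_1.
r = 25/3x_3^2 - 30x_3 + 98/3, LT = x_3^2.

S(g_1,r): lcm = x_2x_3^2. S = -25/24x_3^3 + 18/5x_2x_3 + 5x_3^2 - 98/25x_2 - 35/6x_3.
  reduce S modulo (g_1, g_2, r):
  remainder -98/25x_2 - 7/4x_3 + 7/5 ≠ 0; add m_4 = -98/25x_2 - 7/4x_3 + 7/5 to the basis.

The other S-polynomials (S(g_1,g_2), S(g_2,r), S(g_1,m_4), S(g_2,m_4), S(r,m_4)) all reduce to 0 modulo the current basis, so we have a Gröbner basis.
Inter-reduce: drop elements whose leading term is divisible by another's, tail-reduce, and make monic.
Reduced Gröbner basis: {x_3^2 - 18/5x_3 + 98/25, x_1 - 125/98x_3 + 303/98, x_2 + 25/56x_3 - 5/14}.
The reduced Gröbner basis of I + (p) is {x_3^2 - 18/5x_3 + 98/25, x_1 - 125/98x_3 + 303/98, x_2 + 25/56x_3 - 5/14} ≠ {1}, a proper ideal, so the enlarged system stays consistent: p is independent of I, with normal form 25/3x_3^2 - 30x_3 + 98/3.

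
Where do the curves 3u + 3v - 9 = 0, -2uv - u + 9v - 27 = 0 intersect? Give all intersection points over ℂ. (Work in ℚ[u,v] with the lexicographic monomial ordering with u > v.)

{(8, -5), (0, 3)}

Compute a lex Gröbner basis by Buchberger's algorithm.
f_1 = 3u + 3v - 9, LT = u.
f_2 = -2uv - u + 9v - 27, LT = uv.

S(f_1,f_2): lcm = uv. S = -½u + v² + 3/2v - 27/2.
  leading term u: subtract (-⅙)·f_1 from -½u + v² + 3/2v - 27/2 → v² + 2v - 15
  leading term v²: no divisor's leading term divides it; move v² to the remainder.
  leading term v: no divisor's leading term divides it; move 2v to the remainder.
  leading term 1: no divisor's leading term divides it; move -15 to the remainder.
  remainder v² + 2v - 15 ≠ 0; add h_3 = v² + 2v - 15 to the basis.

The other S-polynomials (S(f_1,h_3), S(f_2,h_3)) all reduce to 0 modulo the current basis, so we have a Gröbner basis.
Inter-reduce: drop elements whose leading term is divisible by another's, tail-reduce, and make monic.
Reduced Gröbner basis: {u + v - 3, v² + 2v - 15}.

The lex basis is triangular: the last element involves only v. Solving v² + 2v - 15 = 0 gives v ∈ {-5, 3}; substituting each value into the earlier elements determines the remaining variables.
  v = -5: the earlier basis element becomes u - 8 = 0, giving u = 8 — point (8, -5).
  v = 3: the earlier basis element becomes u = 0, giving u = 0 — point (0, 3).
Substituting each solution back into the original system confirms all equations vanish.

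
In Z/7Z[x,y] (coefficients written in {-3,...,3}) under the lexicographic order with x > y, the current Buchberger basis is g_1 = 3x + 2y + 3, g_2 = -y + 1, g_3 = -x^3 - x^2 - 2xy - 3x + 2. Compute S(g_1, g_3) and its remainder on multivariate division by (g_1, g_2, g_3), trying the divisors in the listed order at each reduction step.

lcm(LM(g_1), LM(g_3)) = x^3.
S = (lcm/LT(g_1))·g_1 − (lcm/LT(g_3))·g_3 = 3x^2y - 2xy - 3x + 2.
Reduce S modulo (g_1, g_2, g_3) in that order:
  leading term x^2y: subtract (xy)·g_1 from 3x^2y - 2xy - 3x + 2 → -2xy^2 + 2xy - 3x + 2
  leading term xy^2: subtract (-3y^2)·g_1 from -2xy^2 + 2xy - 3x + 2 → 2xy - 3x - y^3 + 2y^2 + 2
  leading term xy: subtract (3y)·g_1 from 2xy - 3x - y^3 + 2y^2 + 2 → -3x - y^3 + 3y^2 - 2y + 2
  leading term x: subtract (-1)·g_1 from -3x - y^3 + 3y^2 - 2y + 2 → -y^3 + 3y^2 - 2
  leading term y^3: subtract (y^2)·g_2 from -y^3 + 3y^2 - 2 → 2y^2 - 2
  leading term y^2: subtract (-2y)·g_2 from 2y^2 - 2 → 2y - 2
  leading term y: subtract (-2)·g_2 from 2y - 2 → 0
The remainder is 0, so this S-polynomial contributes no new basis element.

S(g_1, g_3) = 3x^2y - 2xy - 3x + 2; remainder on division = 0.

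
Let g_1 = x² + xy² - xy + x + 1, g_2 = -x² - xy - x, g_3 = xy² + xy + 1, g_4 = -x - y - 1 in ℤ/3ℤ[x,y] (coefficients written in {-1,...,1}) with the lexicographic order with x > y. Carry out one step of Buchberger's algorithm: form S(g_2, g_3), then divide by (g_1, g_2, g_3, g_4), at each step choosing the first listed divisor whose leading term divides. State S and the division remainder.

S(g_2, g_3) = -x²y + xy³ + xy² - x; remainder on division = 0.

lcm(LM(g_2), LM(g_3)) = x²y².
S = (lcm/LT(g_2))·g_2 − (lcm/LT(g_3))·g_3 = -x²y + xy³ + xy² - x.
Reduce S modulo (g_1, g_2, g_3, g_4) in that order:
  leading term x²y: subtract (-y)·g_1 from -x²y + xy³ + xy² - x → -xy³ + xy - x + y
  leading term xy³: subtract (-y)·g_3 from -xy³ + xy - x + y → xy² + xy - x - y
  leading term xy²: subtract (1)·g_3 from xy² + xy - x - y → -x - y - 1
  leading term x: subtract (1)·g_4 from -x - y - 1 → 0
The remainder is 0, so this S-polynomial contributes no new basis element.
This is the inner loop of Buchberger's algorithm — each nonzero remainder becomes a new basis element.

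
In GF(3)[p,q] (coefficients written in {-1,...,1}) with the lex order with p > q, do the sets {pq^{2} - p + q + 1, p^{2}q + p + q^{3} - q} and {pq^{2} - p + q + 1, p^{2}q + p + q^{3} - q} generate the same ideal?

For a fixed monomial order, each ideal has a unique reduced Gröbner basis; comparing bases decides equality.
Buchberger on the first generating set:
f_1 = pq^{2} - p + q + 1, LT = pq^{2}.
f_2 = p^{2}q + p + q^{3} - q, LT = p^{2}q.

S(f_1,f_2): lcm = p^{2}q^{2}. S = -p^{2} + p - q^{4} + q^{2}.
  reduce S modulo (f_1, f_2):
  remainder -p^{2} + p - q^{4} + q^{2} ≠ 0; add g_3 = -p^{2} + p - q^{4} + q^{2} to the basis.

S(f_1,g_3): lcm = p^{2}q^{2}. S = -p^{2} + pq^{2} + pq + p - q^{6} + q^{4}.
  reduce S modulo (f_1, f_2, g_3):
  remainder pq + p - q^{6} - q^{4} - q^{2} - q - 1 ≠ 0; add g_4 = pq + p - q^{6} - q^{4} - q^{2} - q - 1 to the basis.

S(f_2,g_3): lcm = p^{2}q. S = pq + p - q^{5} - q^{3} - q.
  reduce S modulo (f_1, f_2, g_3, g_4):
  remainder q^{6} - q^{5} + q^{4} - q^{3} + q^{2} + 1 ≠ 0; add g_5 = q^{6} - q^{5} + q^{4} - q^{3} + q^{2} + 1 to the basis.

The other S-polynomials (S(f_1,g_4), S(f_2,g_4), S(g_3,g_4), S(f_1,g_5), S(f_2,g_5), S(g_3,g_5), S(g_4,g_5)) all reduce to 0 modulo the current basis, so we have a Gröbner basis.
Inter-reduce: drop elements whose leading term is divisible by another's, tail-reduce, and make monic.
Reduced Gröbner basis: {p^{2} - p + q^{4} - q^{2}, pq + p - q^{5} - q^{3} - q, q^{6} - q^{5} + q^{4} - q^{3} + q^{2} + 1}.

Buchberger on the second generating set:
h_1 = pq^{2} - p + q + 1, LT = pq^{2}.
h_2 = p^{2}q + p + q^{3} - q, LT = p^{2}q.

S(h_1,h_2): lcm = p^{2}q^{2}. S = -p^{2} + p - q^{4} + q^{2}.
  reduce S modulo (h_1, h_2):
  remainder -p^{2} + p - q^{4} + q^{2} ≠ 0; add k_3 = -p^{2} + p - q^{4} + q^{2} to the basis.

S(h_1,k_3): lcm = p^{2}q^{2}. S = -p^{2} + pq^{2} + pq + p - q^{6} + q^{4}.
  reduce S modulo (h_1, h_2, k_3):
  remainder pq + p - q^{6} - q^{4} - q^{2} - q - 1 ≠ 0; add k_4 = pq + p - q^{6} - q^{4} - q^{2} - q - 1 to the basis.

S(h_2,k_3): lcm = p^{2}q. S = pq + p - q^{5} - q^{3} - q.
  reduce S modulo (h_1, h_2, k_3, k_4):
  remainder q^{6} - q^{5} + q^{4} - q^{3} + q^{2} + 1 ≠ 0; add k_5 = q^{6} - q^{5} + q^{4} - q^{3} + q^{2} + 1 to the basis.

The other S-polynomials (S(h_1,k_4), S(h_2,k_4), S(k_3,k_4), S(h_1,k_5), S(h_2,k_5), S(k_3,k_5), S(k_4,k_5)) all reduce to 0 modulo the current basis, so we have a Gröbner basis.
Inter-reduce: drop elements whose leading term is divisible by another's, tail-reduce, and make monic.
Reduced Gröbner basis: {p^{2} - p + q^{4} - q^{2}, pq + p - q^{5} - q^{3} - q, q^{6} - q^{5} + q^{4} - q^{3} + q^{2} + 1}.

These coincide, so the ideals are equal.

Yes, the ideals are equal.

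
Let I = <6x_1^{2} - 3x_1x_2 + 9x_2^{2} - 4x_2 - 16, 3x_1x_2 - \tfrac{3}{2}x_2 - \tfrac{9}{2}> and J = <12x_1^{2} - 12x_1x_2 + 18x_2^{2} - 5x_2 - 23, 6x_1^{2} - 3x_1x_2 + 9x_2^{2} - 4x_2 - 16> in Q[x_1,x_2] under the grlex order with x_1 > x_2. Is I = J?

Yes, the ideals are equal.

Equality of ideals is decidable: compute both reduced Gröbner bases (unique for the ordering) and check whether they agree.
Buchberger on the first generating set:
f_1 = 6x_1^{2} - 3x_1x_2 + 9x_2^{2} - 4x_2 - 16, LT = x_1^{2}.
f_2 = 3x_1x_2 - \tfrac{3}{2}x_2 - \tfrac{9}{2}, LT = x_1x_2.

S(f_1,f_2): lcm = x_1^{2}x_2. S = -\tfrac{1}{2}x_1x_2^{2} + \tfrac{3}{2}x_2^{3} + \tfrac{1}{2}x_1x_2 - \tfrac{2}{3}x_2^{2} + \tfrac{3}{2}x_1 - \tfrac{8}{3}x_2.
  leading term x_1x_2^{2}: subtract (-\tfrac{1}{6}x_2)·f_2 from -\tfrac{1}{2}x_1x_2^{2} + \tfrac{3}{2}x_2^{3} + \tfrac{1}{2}x_1x_2 - \tfrac{2}{3}x_2^{2} + \tfrac{3}{2}x_1 - \tfrac{8}{3}x_2 → \tfrac{3}{2}x_2^{3} + \tfrac{1}{2}x_1x_2 - \tfrac{11}{12}x_2^{2} + \tfrac{3}{2}x_1 - \tfrac{41}{12}x_2
  leading term x_2^{3}: no divisor's leading term divides it; move \tfrac{3}{2}x_2^{3} to the remainder.
  leading term x_1x_2: subtract (\tfrac{1}{6})·f_2 from \tfrac{1}{2}x_1x_2 - \tfrac{11}{12}x_2^{2} + \tfrac{3}{2}x_1 - \tfrac{41}{12}x_2 → -\tfrac{11}{12}x_2^{2} + \tfrac{3}{2}x_1 - \tfrac{19}{6}x_2 + \tfrac{3}{4}
  leading term x_2^{2}: no divisor's leading term divides it; move -\tfrac{11}{12}x_2^{2} to the remainder.
  leading term x_1: no divisor's leading term divides it; move \tfrac{3}{2}x_1 to the remainder.
  leading term x_2: no divisor's leading term divides it; move -\tfrac{19}{6}x_2 to the remainder.
  leading term 1: no divisor's leading term divides it; move \tfrac{3}{4} to the remainder.
  remainder \tfrac{3}{2}x_2^{3} - \tfrac{11}{12}x_2^{2} + \tfrac{3}{2}x_1 - \tfrac{19}{6}x_2 + \tfrac{3}{4} ≠ 0; add g_3 = \tfrac{3}{2}x_2^{3} - \tfrac{11}{12}x_2^{2} + \tfrac{3}{2}x_1 - \tfrac{19}{6}x_2 + \tfrac{3}{4} to the basis.

The other S-polynomials (S(f_1,g_3), S(f_2,g_3)) all reduce to 0 modulo the current basis, so we have a Gröbner basis.
Inter-reduce: drop elements whose leading term is divisible by another's, tail-reduce, and make monic.
Reduced Gröbner basis: {x_2^{3} - \tfrac{11}{18}x_2^{2} + x_1 - \tfrac{19}{9}x_2 + \tfrac{1}{2}, x_1^{2} + \tfrac{3}{2}x_2^{2} - \tfrac{11}{12}x_2 - \tfrac{41}{12}, x_1x_2 - \tfrac{1}{2}x_2 - \tfrac{3}{2}}.

Buchberger on the second generating set:
h_1 = 12x_1^{2} - 12x_1x_2 + 18x_2^{2} - 5x_2 - 23, LT = x_1^{2}.
h_2 = 6x_1^{2} - 3x_1x_2 + 9x_2^{2} - 4x_2 - 16, LT = x_1^{2}.

S(h_1,h_2): lcm = x_1^{2}. S = -\tfrac{1}{2}x_1x_2 + \tfrac{1}{4}x_2 + \tfrac{3}{4}.
  leading term x_1x_2: no divisor's leading term divides it; move -\tfrac{1}{2}x_1x_2 to the remainder.
  leading term x_2: no divisor's leading term divides it; move \tfrac{1}{4}x_2 to the remainder.
  leading term 1: no divisor's leading term divides it; move \tfrac{3}{4} to the remainder.
  remainder -\tfrac{1}{2}x_1x_2 + \tfrac{1}{4}x_2 + \tfrac{3}{4} ≠ 0; add k_3 = -\tfrac{1}{2}x_1x_2 + \tfrac{1}{4}x_2 + \tfrac{3}{4} to the basis.

S(h_1,k_3): lcm = x_1^{2}x_2. S = -x_1x_2^{2} + \tfrac{3}{2}x_2^{3} + \tfrac{1}{2}x_1x_2 - \tfrac{5}{12}x_2^{2} + \tfrac{3}{2}x_1 - \tfrac{23}{12}x_2.
  leading term x_1x_2^{2}: subtract (2x_2)·k_3 from -x_1x_2^{2} + \tfrac{3}{2}x_2^{3} + \tfrac{1}{2}x_1x_2 - \tfrac{5}{12}x_2^{2} + \tfrac{3}{2}x_1 - \tfrac{23}{12}x_2 → \tfrac{3}{2}x_2^{3} + \tfrac{1}{2}x_1x_2 - \tfrac{11}{12}x_2^{2} + \tfrac{3}{2}x_1 - \tfrac{41}{12}x_2
  leading term x_2^{3}: no divisor's leading term divides it; move \tfrac{3}{2}x_2^{3} to the remainder.
  leading term x_1x_2: subtract (-1)·k_3 from \tfrac{1}{2}x_1x_2 - \tfrac{11}{12}x_2^{2} + \tfrac{3}{2}x_1 - \tfrac{41}{12}x_2 → -\tfrac{11}{12}x_2^{2} + \tfrac{3}{2}x_1 - \tfrac{19}{6}x_2 + \tfrac{3}{4}
  leading term x_2^{2}: no divisor's leading term divides it; move -\tfrac{11}{12}x_2^{2} to the remainder.
  leading term x_1: no divisor's leading term divides it; move \tfrac{3}{2}x_1 to the remainder.
  leading term x_2: no divisor's leading term divides it; move -\tfrac{19}{6}x_2 to the remainder.
  leading term 1: no divisor's leading term divides it; move \tfrac{3}{4} to the remainder.
  remainder \tfrac{3}{2}x_2^{3} - \tfrac{11}{12}x_2^{2} + \tfrac{3}{2}x_1 - \tfrac{19}{6}x_2 + \tfrac{3}{4} ≠ 0; add k_4 = \tfrac{3}{2}x_2^{3} - \tfrac{11}{12}x_2^{2} + \tfrac{3}{2}x_1 - \tfrac{19}{6}x_2 + \tfrac{3}{4} to the basis.

The other S-polynomials (S(h_2,k_3), S(h_1,k_4), S(h_2,k_4), S(k_3,k_4)) all reduce to 0 modulo the current basis, so we have a Gröbner basis.
Inter-reduce: drop elements whose leading term is divisible by another's, tail-reduce, and make monic.
Reduced Gröbner basis: {x_2^{3} - \tfrac{11}{18}x_2^{2} + x_1 - \tfrac{19}{9}x_2 + \tfrac{1}{2}, x_1^{2} + \tfrac{3}{2}x_2^{2} - \tfrac{11}{12}x_2 - \tfrac{41}{12}, x_1x_2 - \tfrac{1}{2}x_2 - \tfrac{3}{2}}.

These coincide, so the ideals are equal.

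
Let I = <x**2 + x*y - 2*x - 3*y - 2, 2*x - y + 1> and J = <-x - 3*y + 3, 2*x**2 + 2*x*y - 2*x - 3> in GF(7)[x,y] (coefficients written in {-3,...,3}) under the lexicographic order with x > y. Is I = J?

Yes, the ideals are equal.

Two ideals are equal iff their reduced Gröbner bases coincide (the reduced basis is unique for a fixed ordering).
Buchberger on the first generating set:
f_1 = x**2 + x*y - 2*x - 3*y - 2, LT = x**2.
f_2 = 2*x - y + 1, LT = x.

S(f_1,f_2): lcm = x**2. S = -2*x*y + x - 3*y - 2.
  reduce S modulo (f_1, f_2):
  remainder -y**2 + 2*y + 1 ≠ 0; add g_3 = -y**2 + 2*y + 1 to the basis.

The other S-polynomials (S(f_1,g_3), S(f_2,g_3)) all reduce to 0 modulo the current basis, so we have a Gröbner basis.
Inter-reduce: drop elements whose leading term is divisible by another's, tail-reduce, and make monic.
Reduced Gröbner basis: {x + 3*y - 3, y**2 - 2*y - 1}.

Buchberger on the second generating set:
h_1 = -x - 3*y + 3, LT = x.
h_2 = 2*x**2 + 2*x*y - 2*x - 3, LT = x**2.

S(h_1,h_2): lcm = x**2. S = 2*x*y - 2*x - 2.
  reduce S modulo (h_1, h_2):
  remainder y**2 - 2*y - 1 ≠ 0; add k_3 = y**2 - 2*y - 1 to the basis.

The other S-polynomials (S(h_1,k_3), S(h_2,k_3)) all reduce to 0 modulo the current basis, so we have a Gröbner basis.
Inter-reduce: drop elements whose leading term is divisible by another's, tail-reduce, and make monic.
Reduced Gröbner basis: {x + 3*y - 3, y**2 - 2*y - 1}.

The two bases agree; hence the ideals are identical.
The same test decides containment: I ⊆ J iff every generator of I reduces to 0 modulo a Gröbner basis of J.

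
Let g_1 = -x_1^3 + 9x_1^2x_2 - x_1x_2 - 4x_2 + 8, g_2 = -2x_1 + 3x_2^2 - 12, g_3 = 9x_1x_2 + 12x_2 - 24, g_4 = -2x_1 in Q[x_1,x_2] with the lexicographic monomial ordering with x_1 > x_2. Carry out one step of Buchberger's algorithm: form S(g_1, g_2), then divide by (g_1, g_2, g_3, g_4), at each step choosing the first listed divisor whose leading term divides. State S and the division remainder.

lcm(LM(g_1), LM(g_2)) = x_1^3.
S = (lcm/LT(g_1))·g_1 − (lcm/LT(g_2))·g_2 = 3/2x_1^2x_2^2 - 9x_1^2x_2 - 6x_1^2 + x_1x_2 + 4x_2 - 8.
Reduce S modulo (g_1, g_2, g_3, g_4) in that order:
  leading term x_1^2x_2^2: subtract (-3/4x_1x_2^2)·g_2 from 3/2x_1^2x_2^2 - 9x_1^2x_2 - 6x_1^2 + x_1x_2 + 4x_2 - 8 → -9x_1^2x_2 - 6x_1^2 + 9/4x_1x_2^4 - 9x_1x_2^2 + x_1x_2 + 4x_2 - 8
  leading term x_1^2x_2: subtract (9/2x_1x_2)·g_2 from -9x_1^2x_2 - 6x_1^2 + 9/4x_1x_2^4 - 9x_1x_2^2 + x_1x_2 + 4x_2 - 8 → -6x_1^2 + 9/4x_1x_2^4 - 27/2x_1x_2^3 - 9x_1x_2^2 + 55x_1x_2 + 4x_2 - 8
  leading term x_1^2: subtract (3x_1)·g_2 from -6x_1^2 + 9/4x_1x_2^4 - 27/2x_1x_2^3 - 9x_1x_2^2 + 55x_1x_2 + 4x_2 - 8 → 9/4x_1x_2^4 - 27/2x_1x_2^3 - 18x_1x_2^2 + 55x_1x_2 + 36x_1 + 4x_2 - 8
  leading term x_1x_2^4: subtract (-9/8x_2^4)·g_2 from 9/4x_1x_2^4 - 27/2x_1x_2^3 - 18x_1x_2^2 + 55x_1x_2 + 36x_1 + 4x_2 - 8 → -27/2x_1x_2^3 - 18x_1x_2^2 + 55x_1x_2 + 36x_1 + 27/8x_2^6 - 27/2x_2^4 + 4x_2 - 8
  leading term x_1x_2^3: subtract (27/4x_2^3)·g_2 from -27/2x_1x_2^3 - 18x_1x_2^2 + 55x_1x_2 + 36x_1 + 27/8x_2^6 - 27/2x_2^4 + 4x_2 - 8 → -18x_1x_2^2 + 55x_1x_2 + 36x_1 + 27/8x_2^6 - 81/4x_2^5 - 27/2x_2^4 + 81x_2^3 + 4x_2 - 8
  leading term x_1x_2^2: subtract (9x_2^2)·g_2 from -18x_1x_2^2 + 55x_1x_2 + 36x_1 + 27/8x_2^6 - 81/4x_2^5 - 27/2x_2^4 + 81x_2^3 + 4x_2 - 8 → 55x_1x_2 + 36x_1 + 27/8x_2^6 - 81/4x_2^5 - 81/2x_2^4 + 81x_2^3 + 108x_2^2 + 4x_2 - 8
  leading term x_1x_2: subtract (-55/2x_2)·g_2 from 55x_1x_2 + 36x_1 + 27/8x_2^6 - 81/4x_2^5 - 81/2x_2^4 + 81x_2^3 + 108x_2^2 + 4x_2 - 8 → 36x_1 + 27/8x_2^6 - 81/4x_2^5 - 81/2x_2^4 + 327/2x_2^3 + 108x_2^2 - 326x_2 - 8
  leading term x_1: subtract (-18)·g_2 from 36x_1 + 27/8x_2^6 - 81/4x_2^5 - 81/2x_2^4 + 327/2x_2^3 + 108x_2^2 - 326x_2 - 8 → 27/8x_2^6 - 81/4x_2^5 - 81/2x_2^4 + 327/2x_2^3 + 162x_2^2 - 326x_2 - 224
  leading term x_2^6: no divisor's leading term divides it; move 27/8x_2^6 to the remainder.
  leading term x_2^5: no divisor's leading term divides it; move -81/4x_2^5 to the remainder.
  leading term x_2^4: no divisor's leading term divides it; move -81/2x_2^4 to the remainder.
  leading term x_2^3: no divisor's leading term divides it; move 327/2x_2^3 to the remainder.
  leading term x_2^2: no divisor's leading term divides it; move 162x_2^2 to the remainder.
  leading term x_2: no divisor's leading term divides it; move -326x_2 to the remainder.
  leading term 1: no divisor's leading term divides it; move -224 to the remainder.
The remainder 27/8x_2^6 - 81/4x_2^5 - 81/2x_2^4 + 327/2x_2^3 + 162x_2^2 - 326x_2 - 224 is nonzero, so it would be added as the next basis element.

S(g_1, g_2) = 3/2x_1^2x_2^2 - 9x_1^2x_2 - 6x_1^2 + x_1x_2 + 4x_2 - 8; remainder on division = 27/8x_2^6 - 81/4x_2^5 - 81/2x_2^4 + 327/2x_2^3 + 162x_2^2 - 326x_2 - 224.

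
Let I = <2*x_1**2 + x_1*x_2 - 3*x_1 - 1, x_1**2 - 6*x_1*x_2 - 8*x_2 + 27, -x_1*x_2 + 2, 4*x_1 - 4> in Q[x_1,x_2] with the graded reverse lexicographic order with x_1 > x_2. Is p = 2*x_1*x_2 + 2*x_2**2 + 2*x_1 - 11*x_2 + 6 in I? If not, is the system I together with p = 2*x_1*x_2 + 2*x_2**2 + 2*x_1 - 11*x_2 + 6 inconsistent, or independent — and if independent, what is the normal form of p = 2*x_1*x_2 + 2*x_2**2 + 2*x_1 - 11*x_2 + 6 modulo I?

Adjoining 2*x_1*x_2 + 2*x_2**2 + 2*x_1 - 11*x_2 + 6 makes the ideal the whole ring: the system is inconsistent.

First compute the reduced Gröbner basis of I by Buchberger's algorithm.
f_1 = 2*x_1**2 + x_1*x_2 - 3*x_1 - 1, LT = x_1**2.
f_2 = x_1**2 - 6*x_1*x_2 - 8*x_2 + 27, LT = x_1**2.
f_3 = -x_1*x_2 + 2, LT = x_1*x_2.
f_4 = 4*x_1 - 4, LT = x_1.

S(f_1,f_2): lcm = x_1**2. S = 13/2*x_1*x_2 - 3/2*x_1 + 8*x_2 - 55/2.
  leading term x_1*x_2: subtract (-13/2)·f_3 from 13/2*x_1*x_2 - 3/2*x_1 + 8*x_2 - 55/2 → -3/2*x_1 + 8*x_2 - 29/2
  leading term x_1: subtract (-3/8)·f_4 from -3/2*x_1 + 8*x_2 - 29/2 → 8*x_2 - 16
  leading term x_2: no divisor's leading term divides it; move 8*x_2 to the remainder.
  leading term 1: no divisor's leading term divides it; move -16 to the remainder.
  remainder 8*x_2 - 16 ≠ 0; add h_5 = 8*x_2 - 16 to the basis.

The other S-polynomials (S(f_1,f_3), S(f_1,f_4), S(f_2,f_3), S(f_2,f_4), S(f_3,f_4), S(f_1,h_5), S(f_2,h_5), S(f_3,h_5), S(f_4,h_5)) all reduce to 0 modulo the current basis, so we have a Gröbner basis.
Inter-reduce: drop elements whose leading term is divisible by another's, tail-reduce, and make monic.
Reduced Gröbner basis: {x_1 - 1, x_2 - 2}.
Label its elements g_1 = x_1 - 1, g_2 = x_2 - 2.

Reduce p = 2*x_1*x_2 + 2*x_2**2 + 2*x_1 - 11*x_2 + 6 modulo G:
  leading term x_1*x_2: subtract (2*x_2)·g_1 from 2*x_1*x_2 + 2*x_2**2 + 2*x_1 - 11*x_2 + 6 → 2*x_2**2 + 2*x_1 - 9*x_2 + 6
  leading term x_2**2: subtract (2*x_2)·g_2 from 2*x_2**2 + 2*x_1 - 9*x_2 + 6 → 2*x_1 - 5*x_2 + 6
  leading term x_1: subtract (2)·g_1 from 2*x_1 - 5*x_2 + 6 → -5*x_2 + 8
  leading term x_2: subtract (-5)·g_2 from -5*x_2 + 8 → -2
  leading term 1: no divisor's leading term divides it; move -2 to the remainder.
  normal form = -2.
The normal form is nonzero, so p ∉ I. Since p minus its normal form lies in I, I + (p) = I + (r) where r = -2; decide whether this ideal is the whole ring.
Here r = -2 is a nonzero constant, hence a unit: 1 ∈ I + (p), the Gröbner basis of I + (p) is {1}, and the enlarged system has no common solution — adjoining p is inconsistent.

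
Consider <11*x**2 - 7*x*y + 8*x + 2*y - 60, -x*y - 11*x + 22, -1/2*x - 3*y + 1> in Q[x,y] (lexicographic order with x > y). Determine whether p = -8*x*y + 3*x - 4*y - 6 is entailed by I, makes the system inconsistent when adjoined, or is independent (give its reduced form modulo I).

-8*x*y + 3*x - 4*y - 6 lies in I (it reduces to 0).

First compute the reduced Gröbner basis of I by Buchberger's algorithm.
f_1 = 11*x**2 - 7*x*y + 8*x + 2*y - 60, LT = x**2.
f_2 = -x*y - 11*x + 22, LT = x*y.
f_3 = -1/2*x - 3*y + 1, LT = x.

S(f_1,f_2): lcm = x**2*y. S = -11*x**2 - 7/11*x*y**2 + 8/11*x*y + 22*x + 2/11*y**2 - 60/11*y.
  leading term x**2: subtract (-1)·f_1 from -11*x**2 - 7/11*x*y**2 + 8/11*x*y + 22*x + 2/11*y**2 - 60/11*y → -7/11*x*y**2 - 69/11*x*y + 30*x + 2/11*y**2 - 38/11*y - 60
  leading term x*y**2: subtract (7/11*y)·f_2 from -7/11*x*y**2 - 69/11*x*y + 30*x + 2/11*y**2 - 38/11*y - 60 → 8/11*x*y + 30*x + 2/11*y**2 - 192/11*y - 60
  leading term x*y: subtract (-8/11)·f_2 from 8/11*x*y + 30*x + 2/11*y**2 - 192/11*y - 60 → 22*x + 2/11*y**2 - 192/11*y - 44
  leading term x: subtract (-44)·f_3 from 22*x + 2/11*y**2 - 192/11*y - 44 → 2/11*y**2 - 1644/11*y
  leading term y**2: no divisor's leading term divides it; move 2/11*y**2 to the remainder.
  leading term y: no divisor's leading term divides it; move -1644/11*y to the remainder.
  remainder 2/11*y**2 - 1644/11*y ≠ 0; add h_4 = 2/11*y**2 - 1644/11*y to the basis.

S(f_1,f_3): lcm = x**2. S = -73/11*x*y + 30/11*x + 2/11*y - 60/11.
  leading term x*y: subtract (73/11)·f_2 from -73/11*x*y + 30/11*x + 2/11*y - 60/11 → 833/11*x + 2/11*y - 1666/11
  leading term x: subtract (-1666/11)·f_3 from 833/11*x + 2/11*y - 1666/11 → -4996/11*y
  leading term y: no divisor's leading term divides it; move -4996/11*y to the remainder.
  remainder -4996/11*y ≠ 0; add h_5 = -4996/11*y to the basis.

The other S-polynomials (S(f_2,f_3), S(f_1,h_4), S(f_2,h_4), S(f_3,h_4), S(f_1,h_5), S(f_2,h_5), S(f_3,h_5), S(h_4,h_5)) all reduce to 0 modulo the current basis, so we have a Gröbner basis.
Inter-reduce: drop elements whose leading term is divisible by another's, tail-reduce, and make monic.
Reduced Gröbner basis: {x - 2, y}.
Label its elements g_1 = x - 2, g_2 = y.

Reduce p = -8*x*y + 3*x - 4*y - 6 modulo G:
  leading term x*y: subtract (-8*y)·g_1 from -8*x*y + 3*x - 4*y - 6 → 3*x - 20*y - 6
  leading term x: subtract (3)·g_1 from 3*x - 20*y - 6 → -20*y
  leading term y: subtract (-20)·g_2 from -20*y → 0
  normal form = 0.
Since the normal form is 0, p ∈ I.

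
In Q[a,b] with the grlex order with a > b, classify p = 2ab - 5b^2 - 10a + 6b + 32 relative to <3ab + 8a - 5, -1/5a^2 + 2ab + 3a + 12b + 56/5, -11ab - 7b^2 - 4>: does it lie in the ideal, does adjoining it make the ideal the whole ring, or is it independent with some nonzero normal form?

Adjoining 2ab - 5b^2 - 10a + 6b + 32 makes the ideal the whole ring: the system is inconsistent.

First compute the reduced Gröbner basis of I by Buchberger's algorithm.
f_1 = 3ab + 8a - 5, LT = ab.
f_2 = -1/5a^2 + 2ab + 3a + 12b + 56/5, LT = a^2.
f_3 = -11ab - 7b^2 - 4, LT = ab.

S(f_1,f_2): lcm = a^2b. S = 10ab^2 + 8/3a^2 + 15ab + 60b^2 - 5/3a + 56b.
  leading term ab^2: subtract (10/3b)·f_1 from 10ab^2 + 8/3a^2 + 15ab + 60b^2 - 5/3a + 56b → 8/3a^2 - 35/3ab + 60b^2 - 5/3a + 218/3b
  leading term a^2: subtract (-40/3)·f_2 from 8/3a^2 - 35/3ab + 60b^2 - 5/3a + 218/3b → 15ab + 60b^2 + 115/3a + 698/3b + 448/3
  leading term ab: subtract (5)·f_1 from 15ab + 60b^2 + 115/3a + 698/3b + 448/3 → 60b^2 - 5/3a + 698/3b + 523/3
  leading term b^2: no divisor's leading term divides it; move 60b^2 to the remainder.
  leading term a: no divisor's leading term divides it; move -5/3a to the remainder.
  leading term b: no divisor's leading term divides it; move 698/3b to the remainder.
  leading term 1: no divisor's leading term divides it; move 523/3 to the remainder.
  remainder 60b^2 - 5/3a + 698/3b + 523/3 ≠ 0; add h_4 = 60b^2 - 5/3a + 698/3b + 523/3 to the basis.

S(f_1,f_3): lcm = ab. S = -7/11b^2 + 8/3a - 67/33.
  leading term b^2: subtract (-7/660)·h_4 from -7/11b^2 + 8/3a - 67/33 → 1049/396a + 2443/990b - 359/1980
  leading term a: no divisor's leading term divides it; move 1049/396a to the remainder.
  leading term b: no divisor's leading term divides it; move 2443/990b to the remainder.
  leading term 1: no divisor's leading term divides it; move -359/1980 to the remainder.
  remainder 1049/396a + 2443/990b - 359/1980 ≠ 0; add h_5 = 1049/396a + 2443/990b - 359/1980 to the basis.

S(f_2,f_3): lcm = a^2b. S = -117/11ab^2 - 15ab - 60b^2 - 4/11a - 56b.
  leading term ab^2: subtract (-39/11b)·f_1 from -117/11ab^2 - 15ab - 60b^2 - 4/11a - 56b → 147/11ab - 60b^2 - 4/11a - 811/11b
  leading term ab: subtract (49/11)·f_1 from 147/11ab - 60b^2 - 4/11a - 811/11b → -60b^2 - 36a - 811/11b + 245/11
  leading term b^2: subtract (-1)·h_4 from -60b^2 - 36a - 811/11b + 245/11 → -113/3a + 5245/33b + 6488/33
  leading term a: subtract (-14916/1049)·h_5 from -113/3a + 5245/33b + 6488/33 → 11194441/57695b + 11194441/57695
  leading term b: no divisor's leading term divides it; move 11194441/57695b to the remainder.
  leading term 1: no divisor's leading term divides it; move 11194441/57695 to the remainder.
  remainder 11194441/57695b + 11194441/57695 ≠ 0; add h_6 = 11194441/57695b + 11194441/57695 to the basis.

S(f_1,h_4): lcm = ab^2. S = 1/36a^2 - 109/90ab - 523/180a - 5/3b.
  leading term a^2: subtract (-5/36)·f_2 from 1/36a^2 - 109/90ab - 523/180a - 5/3b → -14/15ab - 112/45a + 14/9
  leading term ab: subtract (-14/45)·f_1 from -14/15ab - 112/45a + 14/9 → 0
  remainder 0.

S(f_2,h_4): leading monomials are coprime, so the S-polynomial reduces to 0 (Buchberger's first criterion).
S(f_3,h_4): lcm = ab^2. S = 7/11b^3 + 1/36a^2 - 349/90ab - 523/180a + 4/11b.
  leading term b^3: subtract (7/660b)·h_4 from 7/11b^3 + 1/36a^2 - 349/90ab - 523/180a + 4/11b → 1/36a^2 - 7643/1980ab - 2443/990b^2 - 523/180a - 2941/1980b
  leading term a^2: subtract (-5/36)·f_2 from 1/36a^2 - 7643/1980ab - 2443/990b^2 - 523/180a - 2941/1980b → -7093/1980ab - 2443/990b^2 - 112/45a + 359/1980b + 14/9
  leading term ab: subtract (-7093/5940)·f_1 from -7093/1980ab - 2443/990b^2 - 112/45a + 359/1980b + 14/9 → -2443/990b^2 + 2098/297a + 359/1980b - 5245/1188
  leading term b^2: subtract (-2443/59400)·h_4 from -2443/990b^2 + 2098/297a + 359/1980b - 5245/1188 → 249317/35640a + 434381/44550b + 490939/178200
  leading term a: subtract (249317/94410)·h_5 from 249317/35640a + 434381/44550b + 490939/178200 → 11194441/3461700b + 11194441/3461700
  leading term b: subtract (1/60)·h_6 from 11194441/3461700b + 11194441/3461700 → 0
  remainder 0.

S(f_1,h_5): lcm = ab. S = -4886/5245b^2 + 8/3a + 359/5245b - 5/3.
  leading term b^2: subtract (-2443/157350)·h_4 from -4886/5245b^2 + 8/3a + 359/5245b - 5/3 → 249317/94410a + 868762/236025b + 490939/472050
  leading term a: subtract (5484974/5502005)·h_5 from 249317/94410a + 868762/236025b + 490939/472050 → 33583323/27510025b + 33583323/27510025
  leading term b: subtract (33/5245)·h_6 from 33583323/27510025b + 33583323/27510025 → 0
  remainder 0.

S(f_2,h_5): lcm = a^2. S = -57336/5245ab - 78316/5245a - 60b - 56.
  leading term ab: subtract (-19112/5245)·f_1 from -57336/5245ab - 78316/5245a - 60b - 56 → 14916/1049a - 60b - 77856/1049
  leading term a: subtract (5906736/1100401)·h_5 from 14916/1049a - 60b - 77856/1049 → -402999876/5502005b - 402999876/5502005
  leading term b: subtract (-396/1049)·h_6 from -402999876/5502005b - 402999876/5502005 → 0
  remainder 0.

S(f_3,h_5): lcm = ab. S = -17031/57695b^2 + 359/5245b + 4/11.
  leading term b^2: subtract (-5677/1153900)·h_4 from -17031/57695b^2 + 359/5245b + 4/11 → -5677/692340a + 2099743/1730850b + 4227871/3461700
  leading term a: subtract (-17031/5502005)·h_5 from -5677/692340a + 2099743/1730850b + 4227871/3461700 → 33583323/27510025b + 33583323/27510025
  leading term b: subtract (33/5245)·h_6 from 33583323/27510025b + 33583323/27510025 → 0
  remainder 0.

S(h_4,h_5): leading monomials are coprime, so the S-polynomial reduces to 0 (Buchberger's first criterion).
S(f_1,h_6): lcm = ab. S = 5/3a - 5/3.
  leading term a: subtract (660/1049)·h_5 from 5/3a - 5/3 → -4886/3147b - 4886/3147
  leading term b: subtract (-268730/33583323)·h_6 from -4886/3147b - 4886/3147 → 0
  remainder 0.

S(f_2,h_6): leading monomials are coprime, so the S-polynomial reduces to 0 (Buchberger's first criterion).
S(f_3,h_6): lcm = ab. S = 7/11b^2 - a + 4/11.
  leading term b^2: subtract (7/660)·h_4 from 7/11b^2 - a + 4/11 → -389/396a - 2443/990b - 2941/1980
  leading term a: subtract (-389/1049)·h_5 from -389/396a - 2443/990b - 2941/1980 → -4886/3147b - 4886/3147
  leading term b: subtract (-268730/33583323)·h_6 from -4886/3147b - 4886/3147 → 0
  remainder 0.

S(h_4,h_6): lcm = b^2. S = -1/36a + 259/90b + 523/180.
  leading term a: subtract (-11/1049)·h_5 from -1/36a + 259/90b + 523/180 → 45689/15735b + 45689/15735
  leading term b: subtract (502579/33583323)·h_6 from 45689/15735b + 45689/15735 → 0
  remainder 0.

S(h_5,h_6): leading monomials are coprime, so the S-polynomial reduces to 0 (Buchberger's first criterion).
Every S-polynomial of the final basis reduces to 0, so we have a Gröbner basis.
Inter-reduce: drop elements whose leading term is divisible by another's, tail-reduce, and make monic.
Reduced Gröbner basis: {a - 1, b + 1}.
Label its elements g_1 = a - 1, g_2 = b + 1.

Reduce p = 2ab - 5b^2 - 10a + 6b + 32 modulo G:
  leading term ab: subtract (2b)·g_1 from 2ab - 5b^2 - 10a + 6b + 32 → -5b^2 - 10a + 8b + 32
  leading term b^2: subtract (-5b)·g_2 from -5b^2 - 10a + 8b + 32 → -10a + 13b + 32
  leading term a: subtract (-10)·g_1 from -10a + 13b + 32 → 13b + 22
  leading term b: subtract (13)·g_2 from 13b + 22 → 9
  leading term 1: no divisor's leading term divides it; move 9 to the remainder.
  normal form = 9.
The normal form is nonzero, so p ∉ I. Since p minus its normal form lies in I, I + (p) = I + (r) where r = 9; decide whether this ideal is the whole ring.
Here r = 9 is a nonzero constant, hence a unit: 1 ∈ I + (p), the Gröbner basis of I + (p) is {1}, and the enlarged system has no common solution — adjoining p is inconsistent.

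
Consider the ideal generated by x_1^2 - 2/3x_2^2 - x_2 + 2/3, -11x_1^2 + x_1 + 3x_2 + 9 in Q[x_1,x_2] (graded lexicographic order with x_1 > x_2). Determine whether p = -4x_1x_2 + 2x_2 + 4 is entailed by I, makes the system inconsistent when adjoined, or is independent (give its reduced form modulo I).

First compute the reduced Gröbner basis of I by Buchberger's algorithm.
f_1 = x_1^2 - 2/3x_2^2 - x_2 + 2/3, LT = x_1^2.
f_2 = -11x_1^2 + x_1 + 3x_2 + 9, LT = x_1^2.

S(f_1,f_2): lcm = x_1^2. S = -2/3x_2^2 + 1/11x_1 - 8/11x_2 + 49/33.
  leading term x_2^2: no divisor's leading term divides it; move -2/3x_2^2 to the remainder.
  leading term x_1: no divisor's leading term divides it; move 1/11x_1 to the remainder.
  leading term x_2: no divisor's leading term divides it; move -8/11x_2 to the remainder.
  leading term 1: no divisor's leading term divides it; move 49/33 to the remainder.
  remainder -2/3x_2^2 + 1/11x_1 - 8/11x_2 + 49/33 ≠ 0; add h_3 = -2/3x_2^2 + 1/11x_1 - 8/11x_2 + 49/33 to the basis.

S(f_1,h_3): leading monomials are coprime, so the S-polynomial reduces to 0 (Buchberger's first criterion).
S(f_2,h_3): leading monomials are coprime, so the S-polynomial reduces to 0 (Buchberger's first criterion).
Every S-polynomial of the final basis reduces to 0, so we have a Gröbner basis.
Inter-reduce: drop elements whose leading term is divisible by another's, tail-reduce, and make monic.
Reduced Gröbner basis: {x_1^2 - 1/11x_1 - 3/11x_2 - 9/11, x_2^2 - 3/22x_1 + 12/11x_2 - 49/22}.
Label its elements g_1 = x_1^2 - 1/11x_1 - 3/11x_2 - 9/11, g_2 = x_2^2 - 3/22x_1 + 12/11x_2 - 49/22.

Reduce p = -4x_1x_2 + 2x_2 + 4 modulo G:
  leading term x_1x_2: no divisor's leading term divides it; move -4x_1x_2 to the remainder.
  leading term x_2: no divisor's leading term divides it; move 2x_2 to the remainder.
  leading term 1: no divisor's leading term divides it; move 4 to the remainder.
  normal form = -4x_1x_2 + 2x_2 + 4.
The normal form is nonzero, so p ∉ I. Since p minus its normal form lies in I, I + (p) = I + (r) where r = -4x_1x_2 + 2x_2 + 4; decide whether this ideal is the whole ring.
Run Buchberger on G together with r (pairs among the g_i already reduce to 0 since G is a Gröbner basis):
g_1 = x_1^2 - 1/11x_1 - 3/11x_2 - 9/11, LT = x_1^2.
g_2 = x_2^2 - 3/22x_1 + 12/11x_2 - 49/22, LT = x_2^2.
r = -4x_1x_2 + 2x_2 + 4, LT = x_1x_2.

S(g_1,g_2): leading monomials are coprime, so the S-polynomial reduces to 0 (Buchberger's first criterion).
S(g_1,r): lcm = x_1^2x_2. S = 9/22x_1x_2 - 3/11x_2^2 + x_1 - 9/11x_2.
  leading term x_1x_2: subtract (-9/88)·r from 9/22x_1x_2 - 3/11x_2^2 + x_1 - 9/11x_2 → -3/11x_2^2 + x_1 - 27/44x_2 + 9/22
  leading term x_2^2: subtract (-3/11)·g_2 from -3/11x_2^2 + x_1 - 27/44x_2 + 9/22 → 233/242x_1 - 153/484x_2 - 24/121
  leading term x_1: no divisor's leading term divides it; move 233/242x_1 to the remainder.
  leading term x_2: no divisor's leading term divides it; move -153/484x_2 to the remainder.
  leading term 1: no divisor's leading term divides it; move -24/121 to the remainder.
  remainder 233/242x_1 - 153/484x_2 - 24/121 ≠ 0; add m_4 = 233/242x_1 - 153/484x_2 - 24/121 to the basis.

S(g_2,r): lcm = x_1x_2^2. S = -3/22x_1^2 + 12/11x_1x_2 + 1/2x_2^2 - 49/22x_1 + x_2.
  leading term x_1^2: subtract (-3/22)·g_1 from -3/22x_1^2 + 12/11x_1x_2 + 1/2x_2^2 - 49/22x_1 + x_2 → 12/11x_1x_2 + 1/2x_2^2 - 271/121x_1 + 233/242x_2 - 27/242
  leading term x_1x_2: subtract (-3/11)·r from 12/11x_1x_2 + 1/2x_2^2 - 271/121x_1 + 233/242x_2 - 27/242 → 1/2x_2^2 - 271/121x_1 + 365/242x_2 + 237/242
  leading term x_2^2: subtract (1/2)·g_2 from 1/2x_2^2 - 271/121x_1 + 365/242x_2 + 237/242 → -1051/484x_1 + 233/242x_2 + 1013/484
  leading term x_1: subtract (-1051/466)·m_4 from -1051/484x_1 + 233/242x_2 + 1013/484 → 5123/20504x_2 + 16871/10252
  leading term x_2: no divisor's leading term divides it; move 5123/20504x_2 to the remainder.
  leading term 1: no divisor's leading term divides it; move 16871/10252 to the remainder.
  remainder 5123/20504x_2 + 16871/10252 ≠ 0; add m_5 = 5123/20504x_2 + 16871/10252 to the basis.

S(g_1,m_4): lcm = x_1^2. S = 153/466x_1x_2 + 295/2563x_1 - 3/11x_2 - 9/11.
  leading term x_1x_2: subtract (-153/1864)·r from 153/466x_1x_2 + 295/2563x_1 - 3/11x_2 - 9/11 → 295/2563x_1 - 1113/10252x_2 - 2511/5126
  leading term x_1: subtract (6490/54289)·m_4 from 295/2563x_1 - 1113/10252x_2 - 2511/5126 → -15369/217156x_2 - 50613/108578
  leading term x_2: subtract (-66/233)·m_5 from -15369/217156x_2 - 50613/108578 → 0
  remainder 0.

S(g_2,m_4): leading monomials are coprime, so the S-polynomial reduces to 0 (Buchberger's first criterion).
S(r,m_4): lcm = x_1x_2. S = 153/466x_2^2 - 137/466x_2 - 1.
  leading term x_2^2: subtract (153/466)·g_2 from 153/466x_2^2 - 137/466x_2 - 1 → 459/10252x_1 - 3343/5126x_2 - 2755/10252
  leading term x_1: subtract (5049/108578)·m_4 from 459/10252x_1 - 3343/5126x_2 - 2755/10252 → -276859/434312x_2 - 56353/217156
  leading term x_2: subtract (-3045449/1193659)·m_5 from -276859/434312x_2 - 56353/217156 → 9403845/2387318
  leading term 1: no divisor's leading term divides it; move 9403845/2387318 to the remainder.
  remainder 9403845/2387318 ≠ 0; add m_6 = 9403845/2387318 to the basis.

S(g_1,m_5): leading monomials are coprime, so the S-polynomial reduces to 0 (Buchberger's first criterion).
S(g_2,m_5): lcm = x_2^2. S = -3/22x_1 - 309686/56353x_2 - 49/22.
  leading term x_1: subtract (-33/233)·m_4 from -3/22x_1 - 309686/56353x_2 - 49/22 → -26452619/4774636x_2 - 1051/466
  leading term x_2: subtract (-581957618/26245129)·m_5 from -26452619/4774636x_2 - 1051/466 → 898494645/26245129
  leading term 1: subtract (489766/56353)·m_6 from 898494645/26245129 → 0
  remainder 0.

S(r,m_5): lcm = x_1x_2. S = -33742/5123x_1 - 1/2x_2 - 1.
  leading term x_1: subtract (-8165564/1193659)·m_4 from -33742/5123x_1 - 1/2x_2 - 1 → -6356185/2387318x_2 - 2813275/1193659
  leading term x_2: subtract (-279672140/26245129)·m_5 from -6356185/2387318x_2 - 2813275/1193659 → 398381070/26245129
  leading term 1: subtract (217156/56353)·m_6 from 398381070/26245129 → 0
  remainder 0.

S(m_4,m_5): leading monomials are coprime, so the S-polynomial reduces to 0 (Buchberger's first criterion).
S(g_1,m_6): leading monomials are coprime, so the S-polynomial reduces to 0 (Buchberger's first criterion).
S(g_2,m_6): leading monomials are coprime, so the S-polynomial reduces to 0 (Buchberger's first criterion).
S(r,m_6): leading monomials are coprime, so the S-polynomial reduces to 0 (Buchberger's first criterion).
S(m_4,m_6): leading monomials are coprime, so the S-polynomial reduces to 0 (Buchberger's first criterion).
S(m_5,m_6): leading monomials are coprime, so the S-polynomial reduces to 0 (Buchberger's first criterion).
Every S-polynomial of the final basis reduces to 0, so we have a Gröbner basis.
Inter-reduce: drop elements whose leading term is divisible by another's, tail-reduce, and make monic.
Reduced Gröbner basis: {1}.
The reduced Gröbner basis of I + (p) is {1}: the ideal is the whole ring, so the enlarged system has no common solution — adjoining p is inconsistent.

Ideal membership is decidable via reduction modulo a Gröbner basis.

Adjoining -4x_1x_2 + 2x_2 + 4 makes the ideal the whole ring: the system is inconsistent.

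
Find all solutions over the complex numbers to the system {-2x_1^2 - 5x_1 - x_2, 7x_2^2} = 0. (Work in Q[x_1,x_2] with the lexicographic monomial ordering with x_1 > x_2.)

{(-5/2, 0), (0, 0)}

Compute a lex Gröbner basis by Buchberger's algorithm.
f_1 = -2x_1^2 - 5x_1 - x_2, LT = x_1^2.
f_2 = 7x_2^2, LT = x_2^2.

The S-polynomials (S(f_1,f_2)) all reduce to 0 modulo the current basis, so we have a Gröbner basis.
Inter-reduce: drop elements whose leading term is divisible by another's, tail-reduce, and make monic.
Reduced Gröbner basis: {x_1^2 + 5/2x_1 + 1/2x_2, x_2^2}.

A lex Gröbner basis eliminates variables successively. Here x_2^2 depends only on x_2, with roots {0}; lifting each root through the earlier basis elements recovers the full solutions.
  x_2 = 0: the earlier basis element becomes x_1^2 + 5/2x_1 = 0, giving x_1 = -5/2, 0 — points (-5/2, 0), (0, 0).
Check: every point annihilates each of the original generators.
A lex Gröbner basis triangularizes the system, enabling back-substitution.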